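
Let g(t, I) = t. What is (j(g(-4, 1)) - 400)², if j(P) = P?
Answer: 163216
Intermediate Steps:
(j(g(-4, 1)) - 400)² = (-4 - 400)² = (-404)² = 163216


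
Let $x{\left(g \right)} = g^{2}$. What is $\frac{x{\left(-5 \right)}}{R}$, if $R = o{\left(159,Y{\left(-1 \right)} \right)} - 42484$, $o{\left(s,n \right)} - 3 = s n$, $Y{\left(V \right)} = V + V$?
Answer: $- \frac{25}{42799} \approx -0.00058413$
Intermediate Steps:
$Y{\left(V \right)} = 2 V$
$o{\left(s,n \right)} = 3 + n s$ ($o{\left(s,n \right)} = 3 + s n = 3 + n s$)
$R = -42799$ ($R = \left(3 + 2 \left(-1\right) 159\right) - 42484 = \left(3 - 318\right) - 42484 = -315 - 42484 = -42799$)
$\frac{x{\left(-5 \right)}}{R} = \frac{\left(-5\right)^{2}}{-42799} = 25 \left(- \frac{1}{42799}\right) = - \frac{25}{42799}$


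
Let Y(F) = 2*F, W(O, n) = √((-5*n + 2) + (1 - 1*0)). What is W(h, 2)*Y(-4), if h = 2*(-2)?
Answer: -8*I*√7 ≈ -21.166*I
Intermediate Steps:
h = -4
W(O, n) = √(3 - 5*n) (W(O, n) = √((2 - 5*n) + (1 + 0)) = √((2 - 5*n) + 1) = √(3 - 5*n))
W(h, 2)*Y(-4) = √(3 - 5*2)*(2*(-4)) = √(3 - 10)*(-8) = √(-7)*(-8) = (I*√7)*(-8) = -8*I*√7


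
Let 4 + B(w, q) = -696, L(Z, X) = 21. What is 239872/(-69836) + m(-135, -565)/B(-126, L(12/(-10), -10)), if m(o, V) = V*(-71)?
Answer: -148469077/2444260 ≈ -60.742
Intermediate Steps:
B(w, q) = -700 (B(w, q) = -4 - 696 = -700)
m(o, V) = -71*V
239872/(-69836) + m(-135, -565)/B(-126, L(12/(-10), -10)) = 239872/(-69836) - 71*(-565)/(-700) = 239872*(-1/69836) + 40115*(-1/700) = -59968/17459 - 8023/140 = -148469077/2444260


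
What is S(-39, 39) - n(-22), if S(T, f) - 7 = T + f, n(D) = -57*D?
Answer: -1247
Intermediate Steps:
S(T, f) = 7 + T + f (S(T, f) = 7 + (T + f) = 7 + T + f)
S(-39, 39) - n(-22) = (7 - 39 + 39) - (-57)*(-22) = 7 - 1*1254 = 7 - 1254 = -1247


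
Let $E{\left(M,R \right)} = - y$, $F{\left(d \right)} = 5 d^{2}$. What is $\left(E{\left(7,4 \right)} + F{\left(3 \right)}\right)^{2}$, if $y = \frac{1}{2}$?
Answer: $\frac{7921}{4} \approx 1980.3$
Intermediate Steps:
$y = \frac{1}{2} \approx 0.5$
$E{\left(M,R \right)} = - \frac{1}{2}$ ($E{\left(M,R \right)} = \left(-1\right) \frac{1}{2} = - \frac{1}{2}$)
$\left(E{\left(7,4 \right)} + F{\left(3 \right)}\right)^{2} = \left(- \frac{1}{2} + 5 \cdot 3^{2}\right)^{2} = \left(- \frac{1}{2} + 5 \cdot 9\right)^{2} = \left(- \frac{1}{2} + 45\right)^{2} = \left(\frac{89}{2}\right)^{2} = \frac{7921}{4}$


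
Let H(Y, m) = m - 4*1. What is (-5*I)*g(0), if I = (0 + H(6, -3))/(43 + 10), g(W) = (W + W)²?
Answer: 0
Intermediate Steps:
H(Y, m) = -4 + m (H(Y, m) = m - 4 = -4 + m)
g(W) = 4*W² (g(W) = (2*W)² = 4*W²)
I = -7/53 (I = (0 + (-4 - 3))/(43 + 10) = (0 - 7)/53 = -7*1/53 = -7/53 ≈ -0.13208)
(-5*I)*g(0) = (-5*(-7/53))*(4*0²) = 35*(4*0)/53 = (35/53)*0 = 0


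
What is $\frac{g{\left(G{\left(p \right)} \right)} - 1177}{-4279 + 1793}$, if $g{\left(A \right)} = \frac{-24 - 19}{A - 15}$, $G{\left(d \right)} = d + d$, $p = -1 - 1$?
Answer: $\frac{11160}{23617} \approx 0.47254$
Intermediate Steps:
$p = -2$
$G{\left(d \right)} = 2 d$
$g{\left(A \right)} = - \frac{43}{-15 + A}$
$\frac{g{\left(G{\left(p \right)} \right)} - 1177}{-4279 + 1793} = \frac{- \frac{43}{-15 + 2 \left(-2\right)} - 1177}{-4279 + 1793} = \frac{- \frac{43}{-15 - 4} - 1177}{-2486} = \left(- \frac{43}{-19} - 1177\right) \left(- \frac{1}{2486}\right) = \left(\left(-43\right) \left(- \frac{1}{19}\right) - 1177\right) \left(- \frac{1}{2486}\right) = \left(\frac{43}{19} - 1177\right) \left(- \frac{1}{2486}\right) = \left(- \frac{22320}{19}\right) \left(- \frac{1}{2486}\right) = \frac{11160}{23617}$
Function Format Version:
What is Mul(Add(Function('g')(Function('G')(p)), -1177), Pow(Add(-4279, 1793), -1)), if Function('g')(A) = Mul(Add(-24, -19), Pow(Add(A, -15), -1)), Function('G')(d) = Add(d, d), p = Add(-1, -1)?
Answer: Rational(11160, 23617) ≈ 0.47254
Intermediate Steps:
p = -2
Function('G')(d) = Mul(2, d)
Function('g')(A) = Mul(-43, Pow(Add(-15, A), -1))
Mul(Add(Function('g')(Function('G')(p)), -1177), Pow(Add(-4279, 1793), -1)) = Mul(Add(Mul(-43, Pow(Add(-15, Mul(2, -2)), -1)), -1177), Pow(Add(-4279, 1793), -1)) = Mul(Add(Mul(-43, Pow(Add(-15, -4), -1)), -1177), Pow(-2486, -1)) = Mul(Add(Mul(-43, Pow(-19, -1)), -1177), Rational(-1, 2486)) = Mul(Add(Mul(-43, Rational(-1, 19)), -1177), Rational(-1, 2486)) = Mul(Add(Rational(43, 19), -1177), Rational(-1, 2486)) = Mul(Rational(-22320, 19), Rational(-1, 2486)) = Rational(11160, 23617)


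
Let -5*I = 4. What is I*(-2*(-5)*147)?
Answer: -1176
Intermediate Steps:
I = -⅘ (I = -⅕*4 = -⅘ ≈ -0.80000)
I*(-2*(-5)*147) = -4*(-2*(-5))*147/5 = -8*147 = -⅘*1470 = -1176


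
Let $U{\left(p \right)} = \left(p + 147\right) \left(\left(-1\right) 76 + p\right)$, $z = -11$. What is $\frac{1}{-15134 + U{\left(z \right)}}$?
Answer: $- \frac{1}{26966} \approx -3.7084 \cdot 10^{-5}$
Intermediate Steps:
$U{\left(p \right)} = \left(-76 + p\right) \left(147 + p\right)$ ($U{\left(p \right)} = \left(147 + p\right) \left(-76 + p\right) = \left(-76 + p\right) \left(147 + p\right)$)
$\frac{1}{-15134 + U{\left(z \right)}} = \frac{1}{-15134 + \left(-11172 + \left(-11\right)^{2} + 71 \left(-11\right)\right)} = \frac{1}{-15134 - 11832} = \frac{1}{-26966} = - \frac{1}{26966}$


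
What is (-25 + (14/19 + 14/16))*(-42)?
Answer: 74655/76 ≈ 982.30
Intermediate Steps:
(-25 + (14/19 + 14/16))*(-42) = (-25 + (14*(1/19) + 14*(1/16)))*(-42) = (-25 + (14/19 + 7/8))*(-42) = (-25 + 245/152)*(-42) = -3555/152*(-42) = 74655/76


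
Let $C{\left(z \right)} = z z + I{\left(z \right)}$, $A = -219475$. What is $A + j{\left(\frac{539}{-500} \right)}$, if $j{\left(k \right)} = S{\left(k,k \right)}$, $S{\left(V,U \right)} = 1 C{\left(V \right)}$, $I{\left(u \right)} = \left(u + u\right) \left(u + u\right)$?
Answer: $- \frac{10973459479}{50000} \approx -2.1947 \cdot 10^{5}$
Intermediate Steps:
$I{\left(u \right)} = 4 u^{2}$ ($I{\left(u \right)} = 2 u 2 u = 4 u^{2}$)
$C{\left(z \right)} = 5 z^{2}$ ($C{\left(z \right)} = z z + 4 z^{2} = z^{2} + 4 z^{2} = 5 z^{2}$)
$S{\left(V,U \right)} = 5 V^{2}$ ($S{\left(V,U \right)} = 1 \cdot 5 V^{2} = 5 V^{2}$)
$j{\left(k \right)} = 5 k^{2}$
$A + j{\left(\frac{539}{-500} \right)} = -219475 + 5 \left(\frac{539}{-500}\right)^{2} = -219475 + 5 \left(539 \left(- \frac{1}{500}\right)\right)^{2} = -219475 + 5 \left(- \frac{539}{500}\right)^{2} = -219475 + 5 \cdot \frac{290521}{250000} = -219475 + \frac{290521}{50000} = - \frac{10973459479}{50000}$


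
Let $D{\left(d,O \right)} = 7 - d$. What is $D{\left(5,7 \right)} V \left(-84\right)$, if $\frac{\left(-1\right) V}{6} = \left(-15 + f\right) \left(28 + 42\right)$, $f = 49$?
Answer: $2399040$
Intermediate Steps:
$V = -14280$ ($V = - 6 \left(-15 + 49\right) \left(28 + 42\right) = - 6 \cdot 34 \cdot 70 = \left(-6\right) 2380 = -14280$)
$D{\left(5,7 \right)} V \left(-84\right) = \left(7 - 5\right) \left(-14280\right) \left(-84\right) = 2 \left(-14280\right) \left(-84\right) = \left(-28560\right) \left(-84\right) = 2399040$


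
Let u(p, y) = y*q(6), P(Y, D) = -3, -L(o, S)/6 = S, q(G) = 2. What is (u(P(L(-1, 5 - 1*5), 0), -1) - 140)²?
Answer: 20164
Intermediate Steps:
L(o, S) = -6*S
u(p, y) = 2*y (u(p, y) = y*2 = 2*y)
(u(P(L(-1, 5 - 1*5), 0), -1) - 140)² = (2*(-1) - 140)² = (-2 - 140)² = (-142)² = 20164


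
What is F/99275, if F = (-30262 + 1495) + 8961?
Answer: -19806/99275 ≈ -0.19951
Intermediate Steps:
F = -19806 (F = -28767 + 8961 = -19806)
F/99275 = -19806/99275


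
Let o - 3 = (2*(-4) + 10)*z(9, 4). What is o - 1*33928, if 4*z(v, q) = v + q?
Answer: -67837/2 ≈ -33919.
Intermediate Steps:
z(v, q) = q/4 + v/4 (z(v, q) = (v + q)/4 = (q + v)/4 = q/4 + v/4)
o = 19/2 (o = 3 + (2*(-4) + 10)*((¼)*4 + (¼)*9) = 3 + (-8 + 10)*(1 + 9/4) = 3 + 2*(13/4) = 3 + 13/2 = 19/2 ≈ 9.5000)
o - 1*33928 = 19/2 - 1*33928 = 19/2 - 33928 = -67837/2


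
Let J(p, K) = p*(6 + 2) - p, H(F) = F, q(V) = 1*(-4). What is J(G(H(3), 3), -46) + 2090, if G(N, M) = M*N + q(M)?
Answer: 2125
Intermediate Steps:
q(V) = -4
G(N, M) = -4 + M*N (G(N, M) = M*N - 4 = -4 + M*N)
J(p, K) = 7*p (J(p, K) = p*8 - p = 8*p - p = 7*p)
J(G(H(3), 3), -46) + 2090 = 7*(-4 + 3*3) + 2090 = 7*(-4 + 9) + 2090 = 7*5 + 2090 = 35 + 2090 = 2125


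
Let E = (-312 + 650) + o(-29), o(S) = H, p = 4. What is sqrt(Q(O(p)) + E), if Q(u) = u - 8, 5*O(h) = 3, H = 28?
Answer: sqrt(8965)/5 ≈ 18.937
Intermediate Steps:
O(h) = 3/5 (O(h) = (1/5)*3 = 3/5)
o(S) = 28
Q(u) = -8 + u
E = 366 (E = (-312 + 650) + 28 = 338 + 28 = 366)
sqrt(Q(O(p)) + E) = sqrt((-8 + 3/5) + 366) = sqrt(-37/5 + 366) = sqrt(1793/5) = sqrt(8965)/5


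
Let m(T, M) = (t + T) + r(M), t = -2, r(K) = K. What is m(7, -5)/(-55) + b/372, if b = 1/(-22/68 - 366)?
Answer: -17/2316630 ≈ -7.3382e-6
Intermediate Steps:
m(T, M) = -2 + M + T (m(T, M) = (-2 + T) + M = -2 + M + T)
b = -34/12455 (b = 1/(-22*1/68 - 366) = 1/(-11/34 - 366) = 1/(-12455/34) = -34/12455 ≈ -0.0027298)
m(7, -5)/(-55) + b/372 = (-2 - 5 + 7)/(-55) - 34/12455/372 = 0*(-1/55) - 34/12455*1/372 = 0 - 17/2316630 = -17/2316630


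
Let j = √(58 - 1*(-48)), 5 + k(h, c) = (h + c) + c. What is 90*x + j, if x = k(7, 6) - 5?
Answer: 810 + √106 ≈ 820.30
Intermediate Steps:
k(h, c) = -5 + h + 2*c (k(h, c) = -5 + ((h + c) + c) = -5 + ((c + h) + c) = -5 + (h + 2*c) = -5 + h + 2*c)
x = 9 (x = (-5 + 7 + 2*6) - 5 = (-5 + 7 + 12) - 5 = 14 - 5 = 9)
j = √106 (j = √(58 + 48) = √106 ≈ 10.296)
90*x + j = 90*9 + √106 = 810 + √106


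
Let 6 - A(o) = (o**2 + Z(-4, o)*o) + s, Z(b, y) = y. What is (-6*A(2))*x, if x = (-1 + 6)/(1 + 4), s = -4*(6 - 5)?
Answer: -12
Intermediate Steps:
s = -4 (s = -4*1 = -4)
A(o) = 10 - 2*o**2 (A(o) = 6 - ((o**2 + o*o) - 4) = 6 - ((o**2 + o**2) - 4) = 6 - (2*o**2 - 4) = 6 - (-4 + 2*o**2) = 6 + (4 - 2*o**2) = 10 - 2*o**2)
x = 1 (x = 5/5 = 5*(1/5) = 1)
(-6*A(2))*x = -6*(10 - 2*2**2)*1 = -6*(10 - 2*4)*1 = -6*(10 - 8)*1 = -6*2*1 = -12*1 = -12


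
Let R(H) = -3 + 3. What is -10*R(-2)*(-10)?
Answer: 0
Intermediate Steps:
R(H) = 0
-10*R(-2)*(-10) = -10*0*(-10) = 0*(-10) = 0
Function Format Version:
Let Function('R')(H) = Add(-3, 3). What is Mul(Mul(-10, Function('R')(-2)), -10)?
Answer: 0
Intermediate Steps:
Function('R')(H) = 0
Mul(Mul(-10, Function('R')(-2)), -10) = Mul(Mul(-10, 0), -10) = Mul(0, -10) = 0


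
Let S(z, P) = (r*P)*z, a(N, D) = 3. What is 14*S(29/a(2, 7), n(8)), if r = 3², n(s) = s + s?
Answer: 19488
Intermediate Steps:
n(s) = 2*s
r = 9
S(z, P) = 9*P*z (S(z, P) = (9*P)*z = 9*P*z)
14*S(29/a(2, 7), n(8)) = 14*(9*(2*8)*(29/3)) = 14*(9*16*(29*(⅓))) = 14*(9*16*(29/3)) = 14*1392 = 19488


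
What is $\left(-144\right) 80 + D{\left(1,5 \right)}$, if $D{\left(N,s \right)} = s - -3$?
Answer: $-11512$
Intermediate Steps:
$D{\left(N,s \right)} = 3 + s$ ($D{\left(N,s \right)} = s + 3 = 3 + s$)
$\left(-144\right) 80 + D{\left(1,5 \right)} = \left(-144\right) 80 + \left(3 + 5\right) = -11520 + 8 = -11512$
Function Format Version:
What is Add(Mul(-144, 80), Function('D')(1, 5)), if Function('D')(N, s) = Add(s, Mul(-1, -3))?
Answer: -11512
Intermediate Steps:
Function('D')(N, s) = Add(3, s) (Function('D')(N, s) = Add(s, 3) = Add(3, s))
Add(Mul(-144, 80), Function('D')(1, 5)) = Add(Mul(-144, 80), Add(3, 5)) = Add(-11520, 8) = -11512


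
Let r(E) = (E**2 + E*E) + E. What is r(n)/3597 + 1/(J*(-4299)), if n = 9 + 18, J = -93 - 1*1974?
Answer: 399871594/968577597 ≈ 0.41284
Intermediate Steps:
J = -2067 (J = -93 - 1974 = -2067)
n = 27
r(E) = E + 2*E**2 (r(E) = (E**2 + E**2) + E = 2*E**2 + E = E + 2*E**2)
r(n)/3597 + 1/(J*(-4299)) = (27*(1 + 2*27))/3597 + 1/(-2067*(-4299)) = (27*(1 + 54))*(1/3597) - 1/2067*(-1/4299) = (27*55)*(1/3597) + 1/8886033 = 1485*(1/3597) + 1/8886033 = 45/109 + 1/8886033 = 399871594/968577597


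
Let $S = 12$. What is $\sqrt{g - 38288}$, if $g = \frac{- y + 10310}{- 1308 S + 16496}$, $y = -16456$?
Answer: $\frac{i \sqrt{15301817}}{20} \approx 195.59 i$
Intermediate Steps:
$g = \frac{13383}{400}$ ($g = \frac{\left(-1\right) \left(-16456\right) + 10310}{\left(-1308\right) 12 + 16496} = \frac{16456 + 10310}{-15696 + 16496} = \frac{26766}{800} = 26766 \cdot \frac{1}{800} = \frac{13383}{400} \approx 33.458$)
$\sqrt{g - 38288} = \sqrt{\frac{13383}{400} - 38288} = \sqrt{- \frac{15301817}{400}} = \frac{i \sqrt{15301817}}{20}$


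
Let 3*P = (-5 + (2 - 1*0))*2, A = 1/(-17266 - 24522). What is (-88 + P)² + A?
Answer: 338482799/41788 ≈ 8100.0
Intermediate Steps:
A = -1/41788 (A = 1/(-41788) = -1/41788 ≈ -2.3930e-5)
P = -2 (P = ((-5 + (2 - 1*0))*2)/3 = ((-5 + (2 + 0))*2)/3 = ((-5 + 2)*2)/3 = (-3*2)/3 = (⅓)*(-6) = -2)
(-88 + P)² + A = (-88 - 2)² - 1/41788 = (-90)² - 1/41788 = 8100 - 1/41788 = 338482799/41788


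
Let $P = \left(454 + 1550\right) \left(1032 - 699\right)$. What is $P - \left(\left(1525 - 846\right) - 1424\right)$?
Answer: $668077$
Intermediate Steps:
$P = 667332$ ($P = 2004 \cdot 333 = 667332$)
$P - \left(\left(1525 - 846\right) - 1424\right) = 667332 - \left(\left(1525 - 846\right) - 1424\right) = 667332 - \left(679 - 1424\right) = 667332 - -745 = 667332 + 745 = 668077$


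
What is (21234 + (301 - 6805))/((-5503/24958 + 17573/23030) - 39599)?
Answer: -1058318720025/2845063733552 ≈ -0.37198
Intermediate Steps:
(21234 + (301 - 6805))/((-5503/24958 + 17573/23030) - 39599) = (21234 - 6504)/((-5503*1/24958 + 17573*(1/23030)) - 39599) = 14730/((-5503/24958 + 17573/23030) - 39599) = 14730/(77963211/143695685 - 39599) = 14730/(-5690127467104/143695685) = 14730*(-143695685/5690127467104) = -1058318720025/2845063733552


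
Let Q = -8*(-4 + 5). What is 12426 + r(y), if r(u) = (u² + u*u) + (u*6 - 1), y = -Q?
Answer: 12601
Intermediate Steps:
Q = -8 (Q = -8*1 = -8)
y = 8 (y = -1*(-8) = 8)
r(u) = -1 + 2*u² + 6*u (r(u) = (u² + u²) + (6*u - 1) = 2*u² + (-1 + 6*u) = -1 + 2*u² + 6*u)
12426 + r(y) = 12426 + (-1 + 2*8² + 6*8) = 12426 + (-1 + 2*64 + 48) = 12426 + (-1 + 128 + 48) = 12426 + 175 = 12601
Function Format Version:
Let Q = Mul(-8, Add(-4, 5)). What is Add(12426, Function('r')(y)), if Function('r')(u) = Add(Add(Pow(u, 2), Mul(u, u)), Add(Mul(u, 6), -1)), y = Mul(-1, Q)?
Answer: 12601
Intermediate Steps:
Q = -8 (Q = Mul(-8, 1) = -8)
y = 8 (y = Mul(-1, -8) = 8)
Function('r')(u) = Add(-1, Mul(2, Pow(u, 2)), Mul(6, u)) (Function('r')(u) = Add(Add(Pow(u, 2), Pow(u, 2)), Add(Mul(6, u), -1)) = Add(Mul(2, Pow(u, 2)), Add(-1, Mul(6, u))) = Add(-1, Mul(2, Pow(u, 2)), Mul(6, u)))
Add(12426, Function('r')(y)) = Add(12426, Add(-1, Mul(2, Pow(8, 2)), Mul(6, 8))) = Add(12426, Add(-1, Mul(2, 64), 48)) = Add(12426, Add(-1, 128, 48)) = Add(12426, 175) = 12601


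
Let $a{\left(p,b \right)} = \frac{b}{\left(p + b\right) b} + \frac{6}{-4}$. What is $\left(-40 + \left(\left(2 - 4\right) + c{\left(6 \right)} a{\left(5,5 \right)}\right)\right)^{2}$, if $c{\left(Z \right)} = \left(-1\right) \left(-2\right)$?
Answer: $\frac{50176}{25} \approx 2007.0$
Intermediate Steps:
$a{\left(p,b \right)} = - \frac{3}{2} + \frac{1}{b + p}$ ($a{\left(p,b \right)} = \frac{b}{\left(b + p\right) b} + 6 \left(- \frac{1}{4}\right) = \frac{b}{b \left(b + p\right)} - \frac{3}{2} = b \frac{1}{b \left(b + p\right)} - \frac{3}{2} = \frac{1}{b + p} - \frac{3}{2} = - \frac{3}{2} + \frac{1}{b + p}$)
$c{\left(Z \right)} = 2$
$\left(-40 + \left(\left(2 - 4\right) + c{\left(6 \right)} a{\left(5,5 \right)}\right)\right)^{2} = \left(-40 + \left(\left(2 - 4\right) + 2 \frac{2 - 15 - 15}{2 \left(5 + 5\right)}\right)\right)^{2} = \left(-40 + \left(\left(2 - 4\right) + 2 \frac{2 - 15 - 15}{2 \cdot 10}\right)\right)^{2} = \left(-40 + \left(-2 + 2 \cdot \frac{1}{2} \cdot \frac{1}{10} \left(-28\right)\right)\right)^{2} = \left(-40 + \left(-2 + 2 \left(- \frac{7}{5}\right)\right)\right)^{2} = \left(-40 - \frac{24}{5}\right)^{2} = \left(- \frac{224}{5}\right)^{2} = \frac{50176}{25}$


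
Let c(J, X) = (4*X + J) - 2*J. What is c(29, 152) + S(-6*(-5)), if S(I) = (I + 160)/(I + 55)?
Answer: 9881/17 ≈ 581.24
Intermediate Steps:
S(I) = (160 + I)/(55 + I)
c(J, X) = -J + 4*X (c(J, X) = (J + 4*X) - 2*J = -J + 4*X)
c(29, 152) + S(-6*(-5)) = (-1*29 + 4*152) + (160 - 6*(-5))/(55 - 6*(-5)) = (-29 + 608) + (160 + 30)/(55 + 30) = 579 + 190/85 = 579 + (1/85)*190 = 579 + 38/17 = 9881/17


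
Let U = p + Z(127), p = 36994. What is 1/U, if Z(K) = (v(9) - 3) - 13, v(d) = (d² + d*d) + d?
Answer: 1/37149 ≈ 2.6919e-5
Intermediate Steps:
v(d) = d + 2*d² (v(d) = (d² + d²) + d = 2*d² + d = d + 2*d²)
Z(K) = 155 (Z(K) = (9*(1 + 2*9) - 3) - 13 = (9*(1 + 18) - 3) - 13 = (9*19 - 3) - 13 = (171 - 3) - 13 = 168 - 13 = 155)
U = 37149 (U = 36994 + 155 = 37149)
1/U = 1/37149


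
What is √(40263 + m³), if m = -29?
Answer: √15874 ≈ 125.99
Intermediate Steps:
√(40263 + m³) = √(40263 + (-29)³) = √(40263 - 24389) = √15874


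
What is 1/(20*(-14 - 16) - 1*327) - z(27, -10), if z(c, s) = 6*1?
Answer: -5563/927 ≈ -6.0011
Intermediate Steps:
z(c, s) = 6
1/(20*(-14 - 16) - 1*327) - z(27, -10) = 1/(20*(-14 - 16) - 1*327) - 1*6 = 1/(20*(-30) - 327) - 6 = 1/(-600 - 327) - 6 = 1/(-927) - 6 = -1/927 - 6 = -5563/927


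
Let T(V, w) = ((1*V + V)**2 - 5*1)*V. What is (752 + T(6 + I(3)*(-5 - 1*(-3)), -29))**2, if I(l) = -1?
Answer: 7617600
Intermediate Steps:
T(V, w) = V*(-5 + 4*V**2) (T(V, w) = ((V + V)**2 - 5)*V = ((2*V)**2 - 5)*V = (4*V**2 - 5)*V = (-5 + 4*V**2)*V = V*(-5 + 4*V**2))
(752 + T(6 + I(3)*(-5 - 1*(-3)), -29))**2 = (752 + (6 - (-5 - 1*(-3)))*(-5 + 4*(6 - (-5 - 1*(-3)))**2))**2 = (752 + (6 - (-5 + 3))*(-5 + 4*(6 - (-5 + 3))**2))**2 = (752 + (6 - 1*(-2))*(-5 + 4*(6 - 1*(-2))**2))**2 = (752 + (6 + 2)*(-5 + 4*(6 + 2)**2))**2 = (752 + 8*(-5 + 4*8**2))**2 = (752 + 8*(-5 + 4*64))**2 = (752 + 8*(-5 + 256))**2 = (752 + 8*251)**2 = (752 + 2008)**2 = 2760**2 = 7617600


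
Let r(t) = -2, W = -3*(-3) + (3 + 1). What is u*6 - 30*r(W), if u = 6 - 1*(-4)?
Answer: 120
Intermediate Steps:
W = 13 (W = 9 + 4 = 13)
u = 10 (u = 6 + 4 = 10)
u*6 - 30*r(W) = 10*6 - 30*(-2) = 60 + 60 = 120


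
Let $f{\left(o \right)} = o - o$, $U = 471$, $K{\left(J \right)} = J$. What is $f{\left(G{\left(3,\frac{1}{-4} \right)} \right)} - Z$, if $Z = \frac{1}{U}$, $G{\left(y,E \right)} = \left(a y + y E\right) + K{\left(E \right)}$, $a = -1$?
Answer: $- \frac{1}{471} \approx -0.0021231$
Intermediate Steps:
$G{\left(y,E \right)} = E - y + E y$ ($G{\left(y,E \right)} = \left(- y + y E\right) + E = \left(- y + E y\right) + E = E - y + E y$)
$Z = \frac{1}{471} \approx 0.0021231$
$f{\left(o \right)} = 0$
$f{\left(G{\left(3,\frac{1}{-4} \right)} \right)} - Z = 0 - \frac{1}{471} = - \frac{1}{471}$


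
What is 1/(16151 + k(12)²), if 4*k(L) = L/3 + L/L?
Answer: 16/258441 ≈ 6.1910e-5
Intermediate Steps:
k(L) = ¼ + L/12 (k(L) = (L/3 + L/L)/4 = (L*(⅓) + 1)/4 = (L/3 + 1)/4 = (1 + L/3)/4 = ¼ + L/12)
1/(16151 + k(12)²) = 1/(16151 + (¼ + (1/12)*12)²) = 1/(16151 + (¼ + 1)²) = 1/(16151 + (5/4)²) = 1/(16151 + 25/16) = 1/(258441/16) = 16/258441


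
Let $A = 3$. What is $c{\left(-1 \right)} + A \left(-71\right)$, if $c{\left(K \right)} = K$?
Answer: $-214$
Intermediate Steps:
$c{\left(-1 \right)} + A \left(-71\right) = -1 + 3 \left(-71\right) = -1 - 213 = -214$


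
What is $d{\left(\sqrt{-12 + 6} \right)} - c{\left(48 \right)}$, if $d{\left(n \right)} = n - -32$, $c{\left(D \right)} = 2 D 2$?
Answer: $-160 + i \sqrt{6} \approx -160.0 + 2.4495 i$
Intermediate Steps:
$c{\left(D \right)} = 4 D$
$d{\left(n \right)} = 32 + n$ ($d{\left(n \right)} = n + 32 = 32 + n$)
$d{\left(\sqrt{-12 + 6} \right)} - c{\left(48 \right)} = \left(32 + \sqrt{-12 + 6}\right) - 4 \cdot 48 = \left(32 + \sqrt{-6}\right) - 192 = \left(32 + i \sqrt{6}\right) - 192 = -160 + i \sqrt{6}$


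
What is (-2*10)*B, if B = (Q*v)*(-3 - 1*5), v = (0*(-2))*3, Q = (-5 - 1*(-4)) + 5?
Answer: 0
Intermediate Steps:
Q = 4 (Q = (-5 + 4) + 5 = -1 + 5 = 4)
v = 0 (v = 0*3 = 0)
B = 0 (B = (4*0)*(-3 - 1*5) = 0*(-3 - 5) = 0*(-8) = 0)
(-2*10)*B = -2*10*0 = -20*0 = 0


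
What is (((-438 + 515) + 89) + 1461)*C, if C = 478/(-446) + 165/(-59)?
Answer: -82807792/13157 ≈ -6293.8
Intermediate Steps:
C = -50896/13157 (C = 478*(-1/446) + 165*(-1/59) = -239/223 - 165/59 = -50896/13157 ≈ -3.8684)
(((-438 + 515) + 89) + 1461)*C = (((-438 + 515) + 89) + 1461)*(-50896/13157) = ((77 + 89) + 1461)*(-50896/13157) = (166 + 1461)*(-50896/13157) = 1627*(-50896/13157) = -82807792/13157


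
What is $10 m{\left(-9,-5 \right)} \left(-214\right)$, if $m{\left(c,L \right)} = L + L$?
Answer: $21400$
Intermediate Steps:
$m{\left(c,L \right)} = 2 L$
$10 m{\left(-9,-5 \right)} \left(-214\right) = 10 \cdot 2 \left(-5\right) \left(-214\right) = 10 \left(-10\right) \left(-214\right) = \left(-100\right) \left(-214\right) = 21400$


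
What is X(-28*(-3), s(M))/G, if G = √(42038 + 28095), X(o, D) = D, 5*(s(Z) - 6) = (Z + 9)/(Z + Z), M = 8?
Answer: 71*√70133/801520 ≈ 0.023459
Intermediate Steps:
s(Z) = 6 + (9 + Z)/(10*Z) (s(Z) = 6 + ((Z + 9)/(Z + Z))/5 = 6 + ((9 + Z)/((2*Z)))/5 = 6 + ((9 + Z)*(1/(2*Z)))/5 = 6 + ((9 + Z)/(2*Z))/5 = 6 + (9 + Z)/(10*Z))
G = √70133 ≈ 264.83
X(-28*(-3), s(M))/G = ((⅒)*(9 + 61*8)/8)/(√70133) = ((⅒)*(⅛)*(9 + 488))*(√70133/70133) = ((⅒)*(⅛)*497)*(√70133/70133) = 497*(√70133/70133)/80 = 71*√70133/801520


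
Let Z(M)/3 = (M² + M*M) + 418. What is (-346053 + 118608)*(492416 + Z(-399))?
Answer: -329539601820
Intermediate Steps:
Z(M) = 1254 + 6*M² (Z(M) = 3*((M² + M*M) + 418) = 3*((M² + M²) + 418) = 3*(2*M² + 418) = 3*(418 + 2*M²) = 1254 + 6*M²)
(-346053 + 118608)*(492416 + Z(-399)) = (-346053 + 118608)*(492416 + (1254 + 6*(-399)²)) = -227445*(492416 + (1254 + 6*159201)) = -227445*(492416 + (1254 + 955206)) = -227445*(492416 + 956460) = -227445*1448876 = -329539601820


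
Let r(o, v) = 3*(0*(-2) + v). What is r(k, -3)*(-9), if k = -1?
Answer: 81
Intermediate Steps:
r(o, v) = 3*v (r(o, v) = 3*(0 + v) = 3*v)
r(k, -3)*(-9) = (3*(-3))*(-9) = -9*(-9) = 81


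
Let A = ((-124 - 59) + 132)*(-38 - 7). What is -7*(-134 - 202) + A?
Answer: 4647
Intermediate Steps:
A = 2295 (A = (-183 + 132)*(-45) = -51*(-45) = 2295)
-7*(-134 - 202) + A = -7*(-134 - 202) + 2295 = -7*(-336) + 2295 = 2352 + 2295 = 4647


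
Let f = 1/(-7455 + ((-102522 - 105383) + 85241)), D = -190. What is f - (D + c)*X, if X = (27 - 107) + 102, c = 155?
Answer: 100191629/130119 ≈ 770.00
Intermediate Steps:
X = 22 (X = -80 + 102 = 22)
f = -1/130119 (f = 1/(-7455 + (-207905 + 85241)) = 1/(-7455 - 122664) = 1/(-130119) = -1/130119 ≈ -7.6853e-6)
f - (D + c)*X = -1/130119 - (-190 + 155)*22 = -1/130119 - (-35)*22 = -1/130119 - 1*(-770) = -1/130119 + 770 = 100191629/130119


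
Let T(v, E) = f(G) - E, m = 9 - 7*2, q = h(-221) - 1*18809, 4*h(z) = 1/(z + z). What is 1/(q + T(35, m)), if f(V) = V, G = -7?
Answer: -1768/33257849 ≈ -5.3160e-5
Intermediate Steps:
h(z) = 1/(8*z) (h(z) = 1/(4*(z + z)) = 1/(4*((2*z))) = (1/(2*z))/4 = 1/(8*z))
q = -33254313/1768 (q = (⅛)/(-221) - 1*18809 = (⅛)*(-1/221) - 18809 = -1/1768 - 18809 = -33254313/1768 ≈ -18809.)
m = -5 (m = 9 - 14 = -5)
T(v, E) = -7 - E
1/(q + T(35, m)) = 1/(-33254313/1768 + (-7 - 1*(-5))) = 1/(-33254313/1768 + (-7 + 5)) = 1/(-33254313/1768 - 2) = 1/(-33257849/1768) = -1768/33257849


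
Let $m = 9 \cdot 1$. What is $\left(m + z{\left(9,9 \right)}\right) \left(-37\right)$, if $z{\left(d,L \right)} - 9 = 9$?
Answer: $-999$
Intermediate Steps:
$m = 9$
$z{\left(d,L \right)} = 18$ ($z{\left(d,L \right)} = 9 + 9 = 18$)
$\left(m + z{\left(9,9 \right)}\right) \left(-37\right) = \left(9 + 18\right) \left(-37\right) = 27 \left(-37\right) = -999$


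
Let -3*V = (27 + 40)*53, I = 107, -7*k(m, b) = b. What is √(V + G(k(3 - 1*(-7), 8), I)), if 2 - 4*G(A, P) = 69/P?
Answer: I*√487725153/642 ≈ 34.4*I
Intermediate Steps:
k(m, b) = -b/7
G(A, P) = ½ - 69/(4*P)
V = -3551/3 (V = -(27 + 40)*53/3 = -67*53/3 = -⅓*3551 = -3551/3 ≈ -1183.7)
√(V + G(k(3 - 1*(-7), 8), I)) = √(-3551/3 + (¼)*(-69 + 2*107)/107) = √(-3551/3 + (¼)*(1/107)*(-69 + 214)) = √(-3551/3 + (¼)*(1/107)*145) = √(-3551/3 + 145/428) = √(-1519393/1284) = I*√487725153/642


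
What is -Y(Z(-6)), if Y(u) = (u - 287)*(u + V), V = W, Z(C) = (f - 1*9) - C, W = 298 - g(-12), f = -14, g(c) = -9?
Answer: 88160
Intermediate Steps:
W = 307 (W = 298 - 1*(-9) = 298 + 9 = 307)
Z(C) = -23 - C (Z(C) = (-14 - 1*9) - C = (-14 - 9) - C = -23 - C)
V = 307
Y(u) = (-287 + u)*(307 + u) (Y(u) = (u - 287)*(u + 307) = (-287 + u)*(307 + u))
-Y(Z(-6)) = -(-88109 + (-23 - 1*(-6))² + 20*(-23 - 1*(-6))) = -(-88109 + (-23 + 6)² + 20*(-23 + 6)) = -(-88109 + (-17)² + 20*(-17)) = -(-88109 + 289 - 340) = -1*(-88160) = 88160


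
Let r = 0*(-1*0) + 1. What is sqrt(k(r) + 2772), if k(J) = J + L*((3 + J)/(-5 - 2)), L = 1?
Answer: sqrt(135849)/7 ≈ 52.654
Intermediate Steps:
r = 1 (r = 0*0 + 1 = 0 + 1 = 1)
k(J) = -3/7 + 6*J/7 (k(J) = J + 1*((3 + J)/(-5 - 2)) = J + 1*((3 + J)/(-7)) = J + 1*((3 + J)*(-1/7)) = J + 1*(-3/7 - J/7) = J + (-3/7 - J/7) = -3/7 + 6*J/7)
sqrt(k(r) + 2772) = sqrt((-3/7 + (6/7)*1) + 2772) = sqrt((-3/7 + 6/7) + 2772) = sqrt(3/7 + 2772) = sqrt(19407/7) = sqrt(135849)/7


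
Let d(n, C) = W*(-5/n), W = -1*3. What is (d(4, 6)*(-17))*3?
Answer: -765/4 ≈ -191.25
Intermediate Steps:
W = -3
d(n, C) = 15/n (d(n, C) = -(-15)/n = 15/n)
(d(4, 6)*(-17))*3 = ((15/4)*(-17))*3 = -255/4*3 = -765/4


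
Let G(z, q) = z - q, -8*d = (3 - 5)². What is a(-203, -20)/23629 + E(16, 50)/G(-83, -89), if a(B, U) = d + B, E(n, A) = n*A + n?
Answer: 6426681/47258 ≈ 135.99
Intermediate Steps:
d = -½ (d = -(3 - 5)²/8 = -⅛*(-2)² = -⅛*4 = -½ ≈ -0.50000)
E(n, A) = n + A*n (E(n, A) = A*n + n = n + A*n)
a(B, U) = -½ + B
a(-203, -20)/23629 + E(16, 50)/G(-83, -89) = (-½ - 203)/23629 + (16*(1 + 50))/(-83 - 1*(-89)) = -407/2*1/23629 + (16*51)/(-83 + 89) = -407/47258 + 816/6 = -407/47258 + 816*(⅙) = -407/47258 + 136 = 6426681/47258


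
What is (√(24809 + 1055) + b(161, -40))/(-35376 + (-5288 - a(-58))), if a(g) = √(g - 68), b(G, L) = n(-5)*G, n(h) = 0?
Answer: -40664*√6466/826780511 + 6*I*√22631/826780511 ≈ -0.0039549 + 1.0917e-6*I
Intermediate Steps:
b(G, L) = 0 (b(G, L) = 0*G = 0)
a(g) = √(-68 + g)
(√(24809 + 1055) + b(161, -40))/(-35376 + (-5288 - a(-58))) = (√(24809 + 1055) + 0)/(-35376 + (-5288 - √(-68 - 58))) = (√25864 + 0)/(-35376 + (-5288 - √(-126))) = (2*√6466 + 0)/(-35376 + (-5288 - 3*I*√14)) = (2*√6466)/(-35376 + (-5288 - 3*I*√14)) = (2*√6466)/(-40664 - 3*I*√14) = 2*√6466/(-40664 - 3*I*√14)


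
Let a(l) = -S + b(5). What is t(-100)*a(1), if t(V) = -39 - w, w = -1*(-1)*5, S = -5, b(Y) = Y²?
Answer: -1320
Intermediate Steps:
w = 5 (w = 1*5 = 5)
t(V) = -44 (t(V) = -39 - 1*5 = -39 - 5 = -44)
a(l) = 30 (a(l) = -1*(-5) + 5² = 5 + 25 = 30)
t(-100)*a(1) = -44*30 = -1320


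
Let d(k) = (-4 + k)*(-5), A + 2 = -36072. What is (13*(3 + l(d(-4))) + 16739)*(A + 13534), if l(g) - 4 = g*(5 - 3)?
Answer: -402789800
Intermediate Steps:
A = -36074 (A = -2 - 36072 = -36074)
d(k) = 20 - 5*k
l(g) = 4 + 2*g (l(g) = 4 + g*(5 - 3) = 4 + g*2 = 4 + 2*g)
(13*(3 + l(d(-4))) + 16739)*(A + 13534) = (13*(3 + (4 + 2*(20 - 5*(-4)))) + 16739)*(-36074 + 13534) = (13*(3 + (4 + 2*(20 + 20))) + 16739)*(-22540) = (13*(3 + (4 + 2*40)) + 16739)*(-22540) = (13*(3 + (4 + 80)) + 16739)*(-22540) = (13*(3 + 84) + 16739)*(-22540) = (13*87 + 16739)*(-22540) = (1131 + 16739)*(-22540) = 17870*(-22540) = -402789800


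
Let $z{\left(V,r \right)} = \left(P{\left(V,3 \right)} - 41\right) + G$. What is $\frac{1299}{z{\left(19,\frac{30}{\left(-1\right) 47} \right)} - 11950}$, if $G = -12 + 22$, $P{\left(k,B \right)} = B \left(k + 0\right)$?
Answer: $- \frac{1299}{11924} \approx -0.10894$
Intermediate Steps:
$P{\left(k,B \right)} = B k$
$G = 10$
$z{\left(V,r \right)} = -31 + 3 V$ ($z{\left(V,r \right)} = \left(3 V - 41\right) + 10 = \left(-41 + 3 V\right) + 10 = -31 + 3 V$)
$\frac{1299}{z{\left(19,\frac{30}{\left(-1\right) 47} \right)} - 11950} = \frac{1299}{\left(-31 + 3 \cdot 19\right) - 11950} = \frac{1299}{\left(-31 + 57\right) - 11950} = \frac{1299}{26 - 11950} = \frac{1299}{-11924} = 1299 \left(- \frac{1}{11924}\right) = - \frac{1299}{11924}$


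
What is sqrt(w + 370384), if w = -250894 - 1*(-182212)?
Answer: sqrt(301702) ≈ 549.27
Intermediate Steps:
w = -68682 (w = -250894 + 182212 = -68682)
sqrt(w + 370384) = sqrt(-68682 + 370384) = sqrt(301702)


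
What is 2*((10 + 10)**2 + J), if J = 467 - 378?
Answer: 978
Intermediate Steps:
J = 89
2*((10 + 10)**2 + J) = 2*((10 + 10)**2 + 89) = 2*(20**2 + 89) = 2*(400 + 89) = 2*489 = 978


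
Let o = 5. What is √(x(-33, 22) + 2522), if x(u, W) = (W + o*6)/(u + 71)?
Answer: 2*√227734/19 ≈ 50.233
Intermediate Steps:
x(u, W) = (30 + W)/(71 + u) (x(u, W) = (W + 5*6)/(u + 71) = (W + 30)/(71 + u) = (30 + W)/(71 + u))
√(x(-33, 22) + 2522) = √((30 + 22)/(71 - 33) + 2522) = √(52/38 + 2522) = √((1/38)*52 + 2522) = √(26/19 + 2522) = √(47944/19) = 2*√227734/19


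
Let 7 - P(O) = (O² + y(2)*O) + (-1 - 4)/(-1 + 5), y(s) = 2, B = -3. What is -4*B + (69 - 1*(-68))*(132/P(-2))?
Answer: 2204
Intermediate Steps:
P(O) = 33/4 - O² - 2*O (P(O) = 7 - ((O² + 2*O) + (-1 - 4)/(-1 + 5)) = 7 - ((O² + 2*O) - 5/4) = 7 - (-5/4 + O² + 2*O) = 7 + (5/4 - O² - 2*O) = 33/4 - O² - 2*O)
-4*B + (69 - 1*(-68))*(132/P(-2)) = -4*(-3) + (69 - 1*(-68))*(132/(33/4 - 1*(-2)² - 2*(-2))) = 12 + (69 + 68)*(132/(33/4 - 1*4 + 4)) = 12 + 137*(132/(33/4 - 4 + 4)) = 12 + 137*(132/(33/4)) = 12 + 137*(132*(4/33)) = 12 + 137*16 = 12 + 2192 = 2204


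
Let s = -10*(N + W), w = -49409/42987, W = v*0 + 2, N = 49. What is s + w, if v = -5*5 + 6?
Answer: -21972779/42987 ≈ -511.15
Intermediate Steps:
v = -19 (v = -25 + 6 = -19)
W = 2 (W = -19*0 + 2 = 0 + 2 = 2)
w = -49409/42987 (w = -49409*1/42987 = -49409/42987 ≈ -1.1494)
s = -510 (s = -10*(49 + 2) = -10*51 = -510)
s + w = -510 - 49409/42987 = -21972779/42987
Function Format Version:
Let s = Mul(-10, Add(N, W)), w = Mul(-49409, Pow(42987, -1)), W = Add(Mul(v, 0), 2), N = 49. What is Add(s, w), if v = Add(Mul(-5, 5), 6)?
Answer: Rational(-21972779, 42987) ≈ -511.15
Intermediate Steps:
v = -19 (v = Add(-25, 6) = -19)
W = 2 (W = Add(Mul(-19, 0), 2) = Add(0, 2) = 2)
w = Rational(-49409, 42987) (w = Mul(-49409, Rational(1, 42987)) = Rational(-49409, 42987) ≈ -1.1494)
s = -510 (s = Mul(-10, Add(49, 2)) = Mul(-10, 51) = -510)
Add(s, w) = Add(-510, Rational(-49409, 42987)) = Rational(-21972779, 42987)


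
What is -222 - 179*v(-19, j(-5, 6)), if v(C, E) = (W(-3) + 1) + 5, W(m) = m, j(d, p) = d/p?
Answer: -759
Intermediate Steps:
v(C, E) = 3 (v(C, E) = (-3 + 1) + 5 = -2 + 5 = 3)
-222 - 179*v(-19, j(-5, 6)) = -222 - 179*3 = -222 - 537 = -759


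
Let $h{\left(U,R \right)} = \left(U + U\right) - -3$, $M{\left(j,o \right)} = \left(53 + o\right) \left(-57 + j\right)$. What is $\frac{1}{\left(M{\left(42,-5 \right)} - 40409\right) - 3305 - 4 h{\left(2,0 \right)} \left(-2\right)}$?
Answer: $- \frac{1}{226209} \approx -4.4207 \cdot 10^{-6}$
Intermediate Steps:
$M{\left(j,o \right)} = \left(-57 + j\right) \left(53 + o\right)$
$h{\left(U,R \right)} = 3 + 2 U$ ($h{\left(U,R \right)} = 2 U + 3 = 3 + 2 U$)
$\frac{1}{\left(M{\left(42,-5 \right)} - 40409\right) - 3305 - 4 h{\left(2,0 \right)} \left(-2\right)} = \frac{1}{\left(\left(-3021 - -285 + 53 \cdot 42 + 42 \left(-5\right)\right) - 40409\right) - 3305 - 4 \left(3 + 2 \cdot 2\right) \left(-2\right)} = \frac{1}{\left(\left(-3021 + 285 + 2226 - 210\right) - 40409\right) - 3305 - 4 \left(3 + 4\right) \left(-2\right)} = \frac{1}{\left(-720 - 40409\right) - 3305 \left(-4\right) 7 \left(-2\right)} = \frac{1}{-41129 - 3305 \left(\left(-28\right) \left(-2\right)\right)} = \frac{1}{-41129 - 185080} = \frac{1}{-226209} = - \frac{1}{226209}$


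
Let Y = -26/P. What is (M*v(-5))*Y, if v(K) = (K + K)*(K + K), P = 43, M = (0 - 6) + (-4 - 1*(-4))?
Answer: 15600/43 ≈ 362.79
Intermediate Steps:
M = -6 (M = -6 + (-4 + 4) = -6 + 0 = -6)
Y = -26/43 ≈ -0.60465
v(K) = 4*K² (v(K) = (2*K)*(2*K) = 4*K²)
(M*v(-5))*Y = -24*(-5)²*(-26/43) = -24*25*(-26/43) = -6*100*(-26/43) = -600*(-26/43) = 15600/43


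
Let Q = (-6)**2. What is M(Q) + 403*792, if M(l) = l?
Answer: 319212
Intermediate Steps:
Q = 36
M(Q) + 403*792 = 36 + 403*792 = 36 + 319176 = 319212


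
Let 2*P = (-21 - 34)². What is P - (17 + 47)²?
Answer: -5167/2 ≈ -2583.5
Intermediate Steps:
P = 3025/2 (P = (-21 - 34)²/2 = (½)*(-55)² = (½)*3025 = 3025/2 ≈ 1512.5)
P - (17 + 47)² = 3025/2 - (17 + 47)² = 3025/2 - 1*64² = 3025/2 - 1*4096 = 3025/2 - 4096 = -5167/2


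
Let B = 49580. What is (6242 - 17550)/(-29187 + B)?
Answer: -11308/20393 ≈ -0.55450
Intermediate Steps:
(6242 - 17550)/(-29187 + B) = (6242 - 17550)/(-29187 + 49580) = -11308/20393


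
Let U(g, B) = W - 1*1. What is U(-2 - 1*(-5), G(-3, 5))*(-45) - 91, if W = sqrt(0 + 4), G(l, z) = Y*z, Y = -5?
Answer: -136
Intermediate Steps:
G(l, z) = -5*z
W = 2 (W = sqrt(4) = 2)
U(g, B) = 1 (U(g, B) = 2 - 1*1 = 2 - 1 = 1)
U(-2 - 1*(-5), G(-3, 5))*(-45) - 91 = 1*(-45) - 91 = -45 - 91 = -136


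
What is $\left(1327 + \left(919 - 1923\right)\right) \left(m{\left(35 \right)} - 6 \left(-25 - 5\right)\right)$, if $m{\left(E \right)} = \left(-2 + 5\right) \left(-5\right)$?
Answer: $53295$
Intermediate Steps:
$m{\left(E \right)} = -15$ ($m{\left(E \right)} = 3 \left(-5\right) = -15$)
$\left(1327 + \left(919 - 1923\right)\right) \left(m{\left(35 \right)} - 6 \left(-25 - 5\right)\right) = \left(1327 + \left(919 - 1923\right)\right) \left(-15 - 6 \left(-25 - 5\right)\right) = \left(1327 + \left(919 - 1923\right)\right) \left(-15 - -180\right) = \left(1327 - 1004\right) \left(-15 + 180\right) = 323 \cdot 165 = 53295$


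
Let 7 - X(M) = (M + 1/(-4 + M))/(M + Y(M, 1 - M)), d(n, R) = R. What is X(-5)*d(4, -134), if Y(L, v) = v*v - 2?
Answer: -250982/261 ≈ -961.62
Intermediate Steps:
Y(L, v) = -2 + v² (Y(L, v) = v² - 2 = -2 + v²)
X(M) = 7 - (M + 1/(-4 + M))/(-2 + M + (1 - M)²) (X(M) = 7 - (M + 1/(-4 + M))/(M + (-2 + (1 - M)²)) = 7 - (M + 1/(-4 + M))/(-2 + M + (1 - M)²))
X(-5)*d(4, -134) = ((27 - 36*(-5)² + 7*(-5)³ + 25*(-5))/(4 + (-5)³ - 5*(-5)² + 3*(-5)))*(-134) = ((27 - 36*25 + 7*(-125) - 125)/(4 - 125 - 5*25 - 15))*(-134) = ((27 - 900 - 875 - 125)/(4 - 125 - 125 - 15))*(-134) = (-1873/(-261))*(-134) = -1/261*(-1873)*(-134) = (1873/261)*(-134) = -250982/261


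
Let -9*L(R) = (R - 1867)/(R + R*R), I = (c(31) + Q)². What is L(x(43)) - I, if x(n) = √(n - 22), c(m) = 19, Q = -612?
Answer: -15823738/45 - 472*√21/945 ≈ -3.5164e+5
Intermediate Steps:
x(n) = √(-22 + n)
I = 351649 (I = (19 - 612)² = (-593)² = 351649)
L(R) = -(-1867 + R)/(9*(R + R²)) (L(R) = -(R - 1867)/(9*(R + R*R)) = -(-1867 + R)/(9*(R + R²)))
L(x(43)) - I = (1867 - √(-22 + 43))/(9*(√(-22 + 43))*(1 + √(-22 + 43))) - 1*351649 = (1867 - √21)/(9*(√21)*(1 + √21)) - 351649 = (√21/21)*(1867 - √21)/(9*(1 + √21)) - 351649 = √21*(1867 - √21)/(189*(1 + √21)) - 351649 = -351649 + √21*(1867 - √21)/(189*(1 + √21))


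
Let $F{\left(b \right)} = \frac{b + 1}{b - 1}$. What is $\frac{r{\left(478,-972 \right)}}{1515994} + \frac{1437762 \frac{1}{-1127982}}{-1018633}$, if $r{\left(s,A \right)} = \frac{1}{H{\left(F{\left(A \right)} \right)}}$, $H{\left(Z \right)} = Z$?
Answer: $\frac{539067624007371}{281893701924105999574} \approx 1.9123 \cdot 10^{-6}$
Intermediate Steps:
$F{\left(b \right)} = \frac{1 + b}{-1 + b}$
$r{\left(s,A \right)} = \frac{-1 + A}{1 + A}$ ($r{\left(s,A \right)} = \frac{1}{\frac{1}{-1 + A} \left(1 + A\right)} = \frac{-1 + A}{1 + A}$)
$\frac{r{\left(478,-972 \right)}}{1515994} + \frac{1437762 \frac{1}{-1127982}}{-1018633} = \frac{\frac{1}{1 - 972} \left(-1 - 972\right)}{1515994} + \frac{1437762 \frac{1}{-1127982}}{-1018633} = \frac{1}{-971} \left(-973\right) \frac{1}{1515994} + 1437762 \left(- \frac{1}{1127982}\right) \left(- \frac{1}{1018633}\right) = \left(- \frac{1}{971}\right) \left(-973\right) \frac{1}{1515994} - - \frac{239627}{191499948101} = \frac{973}{971} \cdot \frac{1}{1515994} + \frac{239627}{191499948101} = \frac{973}{1472030174} + \frac{239627}{191499948101} = \frac{539067624007371}{281893701924105999574}$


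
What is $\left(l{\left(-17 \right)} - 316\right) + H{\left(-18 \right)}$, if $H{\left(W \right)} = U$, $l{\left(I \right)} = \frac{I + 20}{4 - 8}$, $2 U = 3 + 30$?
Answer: $- \frac{1201}{4} \approx -300.25$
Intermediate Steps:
$U = \frac{33}{2}$ ($U = \frac{3 + 30}{2} = \frac{1}{2} \cdot 33 = \frac{33}{2} \approx 16.5$)
$l{\left(I \right)} = -5 - \frac{I}{4}$ ($l{\left(I \right)} = \frac{20 + I}{-4} = \left(20 + I\right) \left(- \frac{1}{4}\right) = -5 - \frac{I}{4}$)
$H{\left(W \right)} = \frac{33}{2}$
$\left(l{\left(-17 \right)} - 316\right) + H{\left(-18 \right)} = \left(\left(-5 - - \frac{17}{4}\right) - 316\right) + \frac{33}{2} = \left(\left(-5 + \frac{17}{4}\right) - 316\right) + \frac{33}{2} = \left(- \frac{3}{4} - 316\right) + \frac{33}{2} = - \frac{1267}{4} + \frac{33}{2} = - \frac{1201}{4}$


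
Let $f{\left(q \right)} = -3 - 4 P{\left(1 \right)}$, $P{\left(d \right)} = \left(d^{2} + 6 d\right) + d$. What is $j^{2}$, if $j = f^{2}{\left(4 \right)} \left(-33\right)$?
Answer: $1634180625$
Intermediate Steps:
$P{\left(d \right)} = d^{2} + 7 d$
$f{\left(q \right)} = -35$ ($f{\left(q \right)} = -3 - 4 \cdot 1 \left(7 + 1\right) = -3 - 4 \cdot 1 \cdot 8 = -3 - 32 = -35$)
$j = -40425$ ($j = \left(-35\right)^{2} \left(-33\right) = 1225 \left(-33\right) = -40425$)
$j^{2} = \left(-40425\right)^{2} = 1634180625$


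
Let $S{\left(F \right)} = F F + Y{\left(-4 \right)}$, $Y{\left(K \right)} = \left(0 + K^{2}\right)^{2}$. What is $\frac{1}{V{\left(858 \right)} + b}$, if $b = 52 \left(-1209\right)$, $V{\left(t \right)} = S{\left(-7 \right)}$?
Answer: $- \frac{1}{62563} \approx -1.5984 \cdot 10^{-5}$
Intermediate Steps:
$Y{\left(K \right)} = K^{4}$ ($Y{\left(K \right)} = \left(K^{2}\right)^{2} = K^{4}$)
$S{\left(F \right)} = 256 + F^{2}$ ($S{\left(F \right)} = F F + \left(-4\right)^{4} = F^{2} + 256 = 256 + F^{2}$)
$V{\left(t \right)} = 305$ ($V{\left(t \right)} = 256 + \left(-7\right)^{2} = 256 + 49 = 305$)
$b = -62868$
$\frac{1}{V{\left(858 \right)} + b} = \frac{1}{305 - 62868} = \frac{1}{-62563} = - \frac{1}{62563}$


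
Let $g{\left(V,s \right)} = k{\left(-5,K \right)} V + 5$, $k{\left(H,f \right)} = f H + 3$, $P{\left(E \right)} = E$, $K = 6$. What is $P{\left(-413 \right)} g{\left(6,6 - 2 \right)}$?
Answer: $64841$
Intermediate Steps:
$k{\left(H,f \right)} = 3 + H f$ ($k{\left(H,f \right)} = H f + 3 = 3 + H f$)
$g{\left(V,s \right)} = 5 - 27 V$ ($g{\left(V,s \right)} = \left(3 - 30\right) V + 5 = - 27 V + 5 = 5 - 27 V$)
$P{\left(-413 \right)} g{\left(6,6 - 2 \right)} = - 413 \left(5 - 162\right) = \left(-413\right) \left(-157\right) = 64841$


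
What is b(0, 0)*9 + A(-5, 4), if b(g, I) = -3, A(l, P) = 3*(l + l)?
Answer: -57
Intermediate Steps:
A(l, P) = 6*l (A(l, P) = 3*(2*l) = 6*l)
b(0, 0)*9 + A(-5, 4) = -3*9 + 6*(-5) = -27 - 30 = -57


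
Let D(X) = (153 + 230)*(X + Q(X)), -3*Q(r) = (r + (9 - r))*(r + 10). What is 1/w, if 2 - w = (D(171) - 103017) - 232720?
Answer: 1/478215 ≈ 2.0911e-6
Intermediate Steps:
Q(r) = -30 - 3*r (Q(r) = -(r + (9 - r))*(r + 10)/3 = -3*(10 + r) = -(90 + 9*r)/3 = -30 - 3*r)
D(X) = -11490 - 766*X (D(X) = (153 + 230)*(X + (-30 - 3*X)) = 383*(-30 - 2*X) = -11490 - 766*X)
w = 478215 (w = 2 - (((-11490 - 766*171) - 103017) - 232720) = 2 - (((-11490 - 130986) - 103017) - 232720) = 2 - ((-142476 - 103017) - 232720) = 2 - (-245493 - 232720) = 2 - 1*(-478213) = 2 + 478213 = 478215)
1/w = 1/478215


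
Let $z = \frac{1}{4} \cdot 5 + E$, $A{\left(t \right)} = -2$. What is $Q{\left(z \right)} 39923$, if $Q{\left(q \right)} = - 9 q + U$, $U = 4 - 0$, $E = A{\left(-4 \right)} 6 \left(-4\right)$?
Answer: $- \frac{70144711}{4} \approx -1.7536 \cdot 10^{7}$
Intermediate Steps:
$E = 48$ ($E = \left(-2\right) 6 \left(-4\right) = \left(-12\right) \left(-4\right) = 48$)
$U = 4$ ($U = 4 + 0 = 4$)
$z = \frac{197}{4}$ ($z = \frac{1}{4} \cdot 5 + 48 = \frac{5}{4} + 48 = \frac{197}{4} \approx 49.25$)
$Q{\left(q \right)} = 4 - 9 q$ ($Q{\left(q \right)} = - 9 q + 4 = 4 - 9 q$)
$Q{\left(z \right)} 39923 = \left(4 - \frac{1773}{4}\right) 39923 = \left(- \frac{1757}{4}\right) 39923 = - \frac{70144711}{4}$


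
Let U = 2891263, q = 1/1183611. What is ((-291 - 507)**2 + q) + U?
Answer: 4175858909938/1183611 ≈ 3.5281e+6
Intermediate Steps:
q = 1/1183611 ≈ 8.4487e-7
((-291 - 507)**2 + q) + U = ((-291 - 507)**2 + 1/1183611) + 2891263 = ((-798)**2 + 1/1183611) + 2891263 = (636804 + 1/1183611) + 2891263 = 753728219245/1183611 + 2891263 = 4175858909938/1183611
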